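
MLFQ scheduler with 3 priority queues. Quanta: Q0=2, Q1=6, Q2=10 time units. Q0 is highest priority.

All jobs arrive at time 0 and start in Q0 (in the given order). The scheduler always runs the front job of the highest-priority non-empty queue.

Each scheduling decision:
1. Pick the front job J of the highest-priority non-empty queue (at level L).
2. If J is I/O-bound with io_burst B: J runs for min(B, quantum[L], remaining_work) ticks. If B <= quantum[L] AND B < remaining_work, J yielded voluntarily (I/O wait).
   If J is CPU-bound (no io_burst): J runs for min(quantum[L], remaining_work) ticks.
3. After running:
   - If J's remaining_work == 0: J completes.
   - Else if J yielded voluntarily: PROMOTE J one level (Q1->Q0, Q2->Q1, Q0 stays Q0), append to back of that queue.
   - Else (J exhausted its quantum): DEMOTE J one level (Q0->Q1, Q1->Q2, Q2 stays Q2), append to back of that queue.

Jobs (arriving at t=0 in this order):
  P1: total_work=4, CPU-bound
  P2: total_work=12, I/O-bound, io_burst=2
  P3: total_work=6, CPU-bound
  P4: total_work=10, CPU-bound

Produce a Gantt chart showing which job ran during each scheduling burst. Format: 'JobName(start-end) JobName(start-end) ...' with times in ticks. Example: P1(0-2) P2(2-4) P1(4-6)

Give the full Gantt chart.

Answer: P1(0-2) P2(2-4) P3(4-6) P4(6-8) P2(8-10) P2(10-12) P2(12-14) P2(14-16) P2(16-18) P1(18-20) P3(20-24) P4(24-30) P4(30-32)

Derivation:
t=0-2: P1@Q0 runs 2, rem=2, quantum used, demote→Q1. Q0=[P2,P3,P4] Q1=[P1] Q2=[]
t=2-4: P2@Q0 runs 2, rem=10, I/O yield, promote→Q0. Q0=[P3,P4,P2] Q1=[P1] Q2=[]
t=4-6: P3@Q0 runs 2, rem=4, quantum used, demote→Q1. Q0=[P4,P2] Q1=[P1,P3] Q2=[]
t=6-8: P4@Q0 runs 2, rem=8, quantum used, demote→Q1. Q0=[P2] Q1=[P1,P3,P4] Q2=[]
t=8-10: P2@Q0 runs 2, rem=8, I/O yield, promote→Q0. Q0=[P2] Q1=[P1,P3,P4] Q2=[]
t=10-12: P2@Q0 runs 2, rem=6, I/O yield, promote→Q0. Q0=[P2] Q1=[P1,P3,P4] Q2=[]
t=12-14: P2@Q0 runs 2, rem=4, I/O yield, promote→Q0. Q0=[P2] Q1=[P1,P3,P4] Q2=[]
t=14-16: P2@Q0 runs 2, rem=2, I/O yield, promote→Q0. Q0=[P2] Q1=[P1,P3,P4] Q2=[]
t=16-18: P2@Q0 runs 2, rem=0, completes. Q0=[] Q1=[P1,P3,P4] Q2=[]
t=18-20: P1@Q1 runs 2, rem=0, completes. Q0=[] Q1=[P3,P4] Q2=[]
t=20-24: P3@Q1 runs 4, rem=0, completes. Q0=[] Q1=[P4] Q2=[]
t=24-30: P4@Q1 runs 6, rem=2, quantum used, demote→Q2. Q0=[] Q1=[] Q2=[P4]
t=30-32: P4@Q2 runs 2, rem=0, completes. Q0=[] Q1=[] Q2=[]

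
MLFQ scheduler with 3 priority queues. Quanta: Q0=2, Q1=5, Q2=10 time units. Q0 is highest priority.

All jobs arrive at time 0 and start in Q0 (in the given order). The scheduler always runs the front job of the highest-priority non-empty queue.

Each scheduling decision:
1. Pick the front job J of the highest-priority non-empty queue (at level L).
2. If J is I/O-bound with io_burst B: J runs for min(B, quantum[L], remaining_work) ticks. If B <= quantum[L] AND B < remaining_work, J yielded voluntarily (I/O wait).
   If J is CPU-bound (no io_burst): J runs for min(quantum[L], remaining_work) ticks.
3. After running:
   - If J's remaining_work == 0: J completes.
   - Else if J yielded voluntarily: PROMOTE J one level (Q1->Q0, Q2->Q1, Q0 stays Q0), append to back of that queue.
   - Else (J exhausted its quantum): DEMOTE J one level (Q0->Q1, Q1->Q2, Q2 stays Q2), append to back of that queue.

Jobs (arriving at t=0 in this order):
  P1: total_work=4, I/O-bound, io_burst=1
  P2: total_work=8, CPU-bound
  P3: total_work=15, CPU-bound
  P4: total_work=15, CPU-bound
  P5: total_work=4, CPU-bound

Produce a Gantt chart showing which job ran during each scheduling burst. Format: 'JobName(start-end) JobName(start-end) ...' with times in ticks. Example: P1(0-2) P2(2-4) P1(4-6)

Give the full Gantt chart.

Answer: P1(0-1) P2(1-3) P3(3-5) P4(5-7) P5(7-9) P1(9-10) P1(10-11) P1(11-12) P2(12-17) P3(17-22) P4(22-27) P5(27-29) P2(29-30) P3(30-38) P4(38-46)

Derivation:
t=0-1: P1@Q0 runs 1, rem=3, I/O yield, promote→Q0. Q0=[P2,P3,P4,P5,P1] Q1=[] Q2=[]
t=1-3: P2@Q0 runs 2, rem=6, quantum used, demote→Q1. Q0=[P3,P4,P5,P1] Q1=[P2] Q2=[]
t=3-5: P3@Q0 runs 2, rem=13, quantum used, demote→Q1. Q0=[P4,P5,P1] Q1=[P2,P3] Q2=[]
t=5-7: P4@Q0 runs 2, rem=13, quantum used, demote→Q1. Q0=[P5,P1] Q1=[P2,P3,P4] Q2=[]
t=7-9: P5@Q0 runs 2, rem=2, quantum used, demote→Q1. Q0=[P1] Q1=[P2,P3,P4,P5] Q2=[]
t=9-10: P1@Q0 runs 1, rem=2, I/O yield, promote→Q0. Q0=[P1] Q1=[P2,P3,P4,P5] Q2=[]
t=10-11: P1@Q0 runs 1, rem=1, I/O yield, promote→Q0. Q0=[P1] Q1=[P2,P3,P4,P5] Q2=[]
t=11-12: P1@Q0 runs 1, rem=0, completes. Q0=[] Q1=[P2,P3,P4,P5] Q2=[]
t=12-17: P2@Q1 runs 5, rem=1, quantum used, demote→Q2. Q0=[] Q1=[P3,P4,P5] Q2=[P2]
t=17-22: P3@Q1 runs 5, rem=8, quantum used, demote→Q2. Q0=[] Q1=[P4,P5] Q2=[P2,P3]
t=22-27: P4@Q1 runs 5, rem=8, quantum used, demote→Q2. Q0=[] Q1=[P5] Q2=[P2,P3,P4]
t=27-29: P5@Q1 runs 2, rem=0, completes. Q0=[] Q1=[] Q2=[P2,P3,P4]
t=29-30: P2@Q2 runs 1, rem=0, completes. Q0=[] Q1=[] Q2=[P3,P4]
t=30-38: P3@Q2 runs 8, rem=0, completes. Q0=[] Q1=[] Q2=[P4]
t=38-46: P4@Q2 runs 8, rem=0, completes. Q0=[] Q1=[] Q2=[]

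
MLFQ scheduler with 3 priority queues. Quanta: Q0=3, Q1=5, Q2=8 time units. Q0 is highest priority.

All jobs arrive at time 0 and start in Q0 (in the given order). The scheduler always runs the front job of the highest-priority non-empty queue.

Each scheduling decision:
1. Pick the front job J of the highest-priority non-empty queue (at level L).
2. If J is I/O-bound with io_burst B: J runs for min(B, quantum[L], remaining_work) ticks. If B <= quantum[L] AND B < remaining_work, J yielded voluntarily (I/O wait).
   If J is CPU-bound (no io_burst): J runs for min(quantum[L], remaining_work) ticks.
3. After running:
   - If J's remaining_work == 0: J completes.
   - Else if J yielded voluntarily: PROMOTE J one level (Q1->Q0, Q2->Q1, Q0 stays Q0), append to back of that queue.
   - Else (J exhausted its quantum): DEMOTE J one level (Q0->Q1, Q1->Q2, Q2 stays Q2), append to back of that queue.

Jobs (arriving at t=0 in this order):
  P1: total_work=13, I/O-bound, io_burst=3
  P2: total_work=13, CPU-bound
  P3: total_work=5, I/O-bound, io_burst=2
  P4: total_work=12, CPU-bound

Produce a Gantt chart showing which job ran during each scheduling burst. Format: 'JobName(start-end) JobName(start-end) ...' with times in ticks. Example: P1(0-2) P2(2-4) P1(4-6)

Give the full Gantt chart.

t=0-3: P1@Q0 runs 3, rem=10, I/O yield, promote→Q0. Q0=[P2,P3,P4,P1] Q1=[] Q2=[]
t=3-6: P2@Q0 runs 3, rem=10, quantum used, demote→Q1. Q0=[P3,P4,P1] Q1=[P2] Q2=[]
t=6-8: P3@Q0 runs 2, rem=3, I/O yield, promote→Q0. Q0=[P4,P1,P3] Q1=[P2] Q2=[]
t=8-11: P4@Q0 runs 3, rem=9, quantum used, demote→Q1. Q0=[P1,P3] Q1=[P2,P4] Q2=[]
t=11-14: P1@Q0 runs 3, rem=7, I/O yield, promote→Q0. Q0=[P3,P1] Q1=[P2,P4] Q2=[]
t=14-16: P3@Q0 runs 2, rem=1, I/O yield, promote→Q0. Q0=[P1,P3] Q1=[P2,P4] Q2=[]
t=16-19: P1@Q0 runs 3, rem=4, I/O yield, promote→Q0. Q0=[P3,P1] Q1=[P2,P4] Q2=[]
t=19-20: P3@Q0 runs 1, rem=0, completes. Q0=[P1] Q1=[P2,P4] Q2=[]
t=20-23: P1@Q0 runs 3, rem=1, I/O yield, promote→Q0. Q0=[P1] Q1=[P2,P4] Q2=[]
t=23-24: P1@Q0 runs 1, rem=0, completes. Q0=[] Q1=[P2,P4] Q2=[]
t=24-29: P2@Q1 runs 5, rem=5, quantum used, demote→Q2. Q0=[] Q1=[P4] Q2=[P2]
t=29-34: P4@Q1 runs 5, rem=4, quantum used, demote→Q2. Q0=[] Q1=[] Q2=[P2,P4]
t=34-39: P2@Q2 runs 5, rem=0, completes. Q0=[] Q1=[] Q2=[P4]
t=39-43: P4@Q2 runs 4, rem=0, completes. Q0=[] Q1=[] Q2=[]

Answer: P1(0-3) P2(3-6) P3(6-8) P4(8-11) P1(11-14) P3(14-16) P1(16-19) P3(19-20) P1(20-23) P1(23-24) P2(24-29) P4(29-34) P2(34-39) P4(39-43)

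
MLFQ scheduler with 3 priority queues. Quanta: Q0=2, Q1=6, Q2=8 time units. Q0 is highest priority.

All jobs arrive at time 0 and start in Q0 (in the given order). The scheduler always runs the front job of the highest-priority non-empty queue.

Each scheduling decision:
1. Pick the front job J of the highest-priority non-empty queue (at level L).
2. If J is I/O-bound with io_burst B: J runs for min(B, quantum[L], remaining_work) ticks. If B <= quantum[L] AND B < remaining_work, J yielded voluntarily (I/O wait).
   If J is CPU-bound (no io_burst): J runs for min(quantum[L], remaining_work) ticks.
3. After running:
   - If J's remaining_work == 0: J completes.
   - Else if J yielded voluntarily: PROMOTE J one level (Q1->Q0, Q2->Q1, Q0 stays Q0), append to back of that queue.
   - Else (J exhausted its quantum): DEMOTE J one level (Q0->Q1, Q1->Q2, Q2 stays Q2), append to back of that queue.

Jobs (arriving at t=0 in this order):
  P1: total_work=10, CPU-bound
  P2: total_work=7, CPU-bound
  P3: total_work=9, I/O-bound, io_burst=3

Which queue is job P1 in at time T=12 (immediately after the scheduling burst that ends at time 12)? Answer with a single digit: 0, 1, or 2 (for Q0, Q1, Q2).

t=0-2: P1@Q0 runs 2, rem=8, quantum used, demote→Q1. Q0=[P2,P3] Q1=[P1] Q2=[]
t=2-4: P2@Q0 runs 2, rem=5, quantum used, demote→Q1. Q0=[P3] Q1=[P1,P2] Q2=[]
t=4-6: P3@Q0 runs 2, rem=7, quantum used, demote→Q1. Q0=[] Q1=[P1,P2,P3] Q2=[]
t=6-12: P1@Q1 runs 6, rem=2, quantum used, demote→Q2. Q0=[] Q1=[P2,P3] Q2=[P1]
t=12-17: P2@Q1 runs 5, rem=0, completes. Q0=[] Q1=[P3] Q2=[P1]
t=17-20: P3@Q1 runs 3, rem=4, I/O yield, promote→Q0. Q0=[P3] Q1=[] Q2=[P1]
t=20-22: P3@Q0 runs 2, rem=2, quantum used, demote→Q1. Q0=[] Q1=[P3] Q2=[P1]
t=22-24: P3@Q1 runs 2, rem=0, completes. Q0=[] Q1=[] Q2=[P1]
t=24-26: P1@Q2 runs 2, rem=0, completes. Q0=[] Q1=[] Q2=[]

Answer: 2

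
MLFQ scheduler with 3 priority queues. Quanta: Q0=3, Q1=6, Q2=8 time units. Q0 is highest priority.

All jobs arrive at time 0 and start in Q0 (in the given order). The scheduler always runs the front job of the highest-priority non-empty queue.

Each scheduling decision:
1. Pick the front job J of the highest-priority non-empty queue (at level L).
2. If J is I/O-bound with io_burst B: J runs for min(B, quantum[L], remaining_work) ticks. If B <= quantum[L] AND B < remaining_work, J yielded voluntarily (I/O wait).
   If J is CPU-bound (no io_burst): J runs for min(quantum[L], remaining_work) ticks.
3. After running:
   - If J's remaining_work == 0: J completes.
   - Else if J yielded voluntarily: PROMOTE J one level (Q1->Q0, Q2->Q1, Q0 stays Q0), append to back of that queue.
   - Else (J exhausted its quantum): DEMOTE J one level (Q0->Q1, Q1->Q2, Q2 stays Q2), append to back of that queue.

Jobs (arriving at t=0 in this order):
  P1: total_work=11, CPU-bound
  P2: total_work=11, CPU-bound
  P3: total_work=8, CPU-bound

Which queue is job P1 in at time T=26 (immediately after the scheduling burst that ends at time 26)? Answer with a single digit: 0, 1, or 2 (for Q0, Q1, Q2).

Answer: 2

Derivation:
t=0-3: P1@Q0 runs 3, rem=8, quantum used, demote→Q1. Q0=[P2,P3] Q1=[P1] Q2=[]
t=3-6: P2@Q0 runs 3, rem=8, quantum used, demote→Q1. Q0=[P3] Q1=[P1,P2] Q2=[]
t=6-9: P3@Q0 runs 3, rem=5, quantum used, demote→Q1. Q0=[] Q1=[P1,P2,P3] Q2=[]
t=9-15: P1@Q1 runs 6, rem=2, quantum used, demote→Q2. Q0=[] Q1=[P2,P3] Q2=[P1]
t=15-21: P2@Q1 runs 6, rem=2, quantum used, demote→Q2. Q0=[] Q1=[P3] Q2=[P1,P2]
t=21-26: P3@Q1 runs 5, rem=0, completes. Q0=[] Q1=[] Q2=[P1,P2]
t=26-28: P1@Q2 runs 2, rem=0, completes. Q0=[] Q1=[] Q2=[P2]
t=28-30: P2@Q2 runs 2, rem=0, completes. Q0=[] Q1=[] Q2=[]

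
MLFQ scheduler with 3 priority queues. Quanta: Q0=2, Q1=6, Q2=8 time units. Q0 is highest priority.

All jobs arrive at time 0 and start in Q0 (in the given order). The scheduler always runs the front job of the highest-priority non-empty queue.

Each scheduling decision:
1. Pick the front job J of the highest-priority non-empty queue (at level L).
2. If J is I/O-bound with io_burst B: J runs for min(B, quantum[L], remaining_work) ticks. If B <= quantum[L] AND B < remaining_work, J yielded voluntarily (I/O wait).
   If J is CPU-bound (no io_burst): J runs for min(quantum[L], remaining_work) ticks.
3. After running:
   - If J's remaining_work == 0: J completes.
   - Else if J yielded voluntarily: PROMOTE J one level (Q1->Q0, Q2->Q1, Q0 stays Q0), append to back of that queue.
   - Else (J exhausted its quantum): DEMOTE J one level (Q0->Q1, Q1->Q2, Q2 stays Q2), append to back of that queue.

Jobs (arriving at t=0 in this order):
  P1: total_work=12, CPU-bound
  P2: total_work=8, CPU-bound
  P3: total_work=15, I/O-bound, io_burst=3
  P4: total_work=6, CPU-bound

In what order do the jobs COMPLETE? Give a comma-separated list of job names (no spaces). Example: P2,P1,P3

t=0-2: P1@Q0 runs 2, rem=10, quantum used, demote→Q1. Q0=[P2,P3,P4] Q1=[P1] Q2=[]
t=2-4: P2@Q0 runs 2, rem=6, quantum used, demote→Q1. Q0=[P3,P4] Q1=[P1,P2] Q2=[]
t=4-6: P3@Q0 runs 2, rem=13, quantum used, demote→Q1. Q0=[P4] Q1=[P1,P2,P3] Q2=[]
t=6-8: P4@Q0 runs 2, rem=4, quantum used, demote→Q1. Q0=[] Q1=[P1,P2,P3,P4] Q2=[]
t=8-14: P1@Q1 runs 6, rem=4, quantum used, demote→Q2. Q0=[] Q1=[P2,P3,P4] Q2=[P1]
t=14-20: P2@Q1 runs 6, rem=0, completes. Q0=[] Q1=[P3,P4] Q2=[P1]
t=20-23: P3@Q1 runs 3, rem=10, I/O yield, promote→Q0. Q0=[P3] Q1=[P4] Q2=[P1]
t=23-25: P3@Q0 runs 2, rem=8, quantum used, demote→Q1. Q0=[] Q1=[P4,P3] Q2=[P1]
t=25-29: P4@Q1 runs 4, rem=0, completes. Q0=[] Q1=[P3] Q2=[P1]
t=29-32: P3@Q1 runs 3, rem=5, I/O yield, promote→Q0. Q0=[P3] Q1=[] Q2=[P1]
t=32-34: P3@Q0 runs 2, rem=3, quantum used, demote→Q1. Q0=[] Q1=[P3] Q2=[P1]
t=34-37: P3@Q1 runs 3, rem=0, completes. Q0=[] Q1=[] Q2=[P1]
t=37-41: P1@Q2 runs 4, rem=0, completes. Q0=[] Q1=[] Q2=[]

Answer: P2,P4,P3,P1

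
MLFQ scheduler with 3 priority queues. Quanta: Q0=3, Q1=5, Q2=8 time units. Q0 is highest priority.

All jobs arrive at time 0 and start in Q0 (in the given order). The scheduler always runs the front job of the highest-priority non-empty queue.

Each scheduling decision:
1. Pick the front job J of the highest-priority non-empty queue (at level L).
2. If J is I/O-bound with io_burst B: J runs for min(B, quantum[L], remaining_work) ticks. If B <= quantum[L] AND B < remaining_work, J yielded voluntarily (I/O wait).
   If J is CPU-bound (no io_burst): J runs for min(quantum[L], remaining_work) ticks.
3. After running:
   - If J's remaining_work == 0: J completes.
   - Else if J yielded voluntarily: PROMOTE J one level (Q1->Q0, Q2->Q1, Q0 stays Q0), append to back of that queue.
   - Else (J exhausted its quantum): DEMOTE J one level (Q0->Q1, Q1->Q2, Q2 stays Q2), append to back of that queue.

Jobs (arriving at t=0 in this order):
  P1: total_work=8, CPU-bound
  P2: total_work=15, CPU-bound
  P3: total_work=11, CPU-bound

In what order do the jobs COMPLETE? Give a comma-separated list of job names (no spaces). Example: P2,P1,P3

t=0-3: P1@Q0 runs 3, rem=5, quantum used, demote→Q1. Q0=[P2,P3] Q1=[P1] Q2=[]
t=3-6: P2@Q0 runs 3, rem=12, quantum used, demote→Q1. Q0=[P3] Q1=[P1,P2] Q2=[]
t=6-9: P3@Q0 runs 3, rem=8, quantum used, demote→Q1. Q0=[] Q1=[P1,P2,P3] Q2=[]
t=9-14: P1@Q1 runs 5, rem=0, completes. Q0=[] Q1=[P2,P3] Q2=[]
t=14-19: P2@Q1 runs 5, rem=7, quantum used, demote→Q2. Q0=[] Q1=[P3] Q2=[P2]
t=19-24: P3@Q1 runs 5, rem=3, quantum used, demote→Q2. Q0=[] Q1=[] Q2=[P2,P3]
t=24-31: P2@Q2 runs 7, rem=0, completes. Q0=[] Q1=[] Q2=[P3]
t=31-34: P3@Q2 runs 3, rem=0, completes. Q0=[] Q1=[] Q2=[]

Answer: P1,P2,P3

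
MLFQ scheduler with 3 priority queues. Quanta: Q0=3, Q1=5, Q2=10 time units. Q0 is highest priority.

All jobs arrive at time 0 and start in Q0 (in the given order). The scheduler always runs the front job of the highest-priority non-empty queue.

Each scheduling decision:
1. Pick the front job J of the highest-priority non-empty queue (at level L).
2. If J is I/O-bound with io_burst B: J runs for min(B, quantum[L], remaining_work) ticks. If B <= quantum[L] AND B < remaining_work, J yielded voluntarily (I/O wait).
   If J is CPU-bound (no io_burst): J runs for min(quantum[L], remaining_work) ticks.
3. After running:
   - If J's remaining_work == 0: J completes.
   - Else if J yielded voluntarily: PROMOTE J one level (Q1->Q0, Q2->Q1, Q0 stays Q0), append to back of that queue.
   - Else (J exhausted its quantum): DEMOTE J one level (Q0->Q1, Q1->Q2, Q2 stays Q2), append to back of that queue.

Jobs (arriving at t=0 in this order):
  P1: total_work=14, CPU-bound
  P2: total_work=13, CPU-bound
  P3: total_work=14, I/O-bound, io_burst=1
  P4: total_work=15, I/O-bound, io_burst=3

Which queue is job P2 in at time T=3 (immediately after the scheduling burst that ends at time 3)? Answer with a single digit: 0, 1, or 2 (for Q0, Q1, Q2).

Answer: 0

Derivation:
t=0-3: P1@Q0 runs 3, rem=11, quantum used, demote→Q1. Q0=[P2,P3,P4] Q1=[P1] Q2=[]
t=3-6: P2@Q0 runs 3, rem=10, quantum used, demote→Q1. Q0=[P3,P4] Q1=[P1,P2] Q2=[]
t=6-7: P3@Q0 runs 1, rem=13, I/O yield, promote→Q0. Q0=[P4,P3] Q1=[P1,P2] Q2=[]
t=7-10: P4@Q0 runs 3, rem=12, I/O yield, promote→Q0. Q0=[P3,P4] Q1=[P1,P2] Q2=[]
t=10-11: P3@Q0 runs 1, rem=12, I/O yield, promote→Q0. Q0=[P4,P3] Q1=[P1,P2] Q2=[]
t=11-14: P4@Q0 runs 3, rem=9, I/O yield, promote→Q0. Q0=[P3,P4] Q1=[P1,P2] Q2=[]
t=14-15: P3@Q0 runs 1, rem=11, I/O yield, promote→Q0. Q0=[P4,P3] Q1=[P1,P2] Q2=[]
t=15-18: P4@Q0 runs 3, rem=6, I/O yield, promote→Q0. Q0=[P3,P4] Q1=[P1,P2] Q2=[]
t=18-19: P3@Q0 runs 1, rem=10, I/O yield, promote→Q0. Q0=[P4,P3] Q1=[P1,P2] Q2=[]
t=19-22: P4@Q0 runs 3, rem=3, I/O yield, promote→Q0. Q0=[P3,P4] Q1=[P1,P2] Q2=[]
t=22-23: P3@Q0 runs 1, rem=9, I/O yield, promote→Q0. Q0=[P4,P3] Q1=[P1,P2] Q2=[]
t=23-26: P4@Q0 runs 3, rem=0, completes. Q0=[P3] Q1=[P1,P2] Q2=[]
t=26-27: P3@Q0 runs 1, rem=8, I/O yield, promote→Q0. Q0=[P3] Q1=[P1,P2] Q2=[]
t=27-28: P3@Q0 runs 1, rem=7, I/O yield, promote→Q0. Q0=[P3] Q1=[P1,P2] Q2=[]
t=28-29: P3@Q0 runs 1, rem=6, I/O yield, promote→Q0. Q0=[P3] Q1=[P1,P2] Q2=[]
t=29-30: P3@Q0 runs 1, rem=5, I/O yield, promote→Q0. Q0=[P3] Q1=[P1,P2] Q2=[]
t=30-31: P3@Q0 runs 1, rem=4, I/O yield, promote→Q0. Q0=[P3] Q1=[P1,P2] Q2=[]
t=31-32: P3@Q0 runs 1, rem=3, I/O yield, promote→Q0. Q0=[P3] Q1=[P1,P2] Q2=[]
t=32-33: P3@Q0 runs 1, rem=2, I/O yield, promote→Q0. Q0=[P3] Q1=[P1,P2] Q2=[]
t=33-34: P3@Q0 runs 1, rem=1, I/O yield, promote→Q0. Q0=[P3] Q1=[P1,P2] Q2=[]
t=34-35: P3@Q0 runs 1, rem=0, completes. Q0=[] Q1=[P1,P2] Q2=[]
t=35-40: P1@Q1 runs 5, rem=6, quantum used, demote→Q2. Q0=[] Q1=[P2] Q2=[P1]
t=40-45: P2@Q1 runs 5, rem=5, quantum used, demote→Q2. Q0=[] Q1=[] Q2=[P1,P2]
t=45-51: P1@Q2 runs 6, rem=0, completes. Q0=[] Q1=[] Q2=[P2]
t=51-56: P2@Q2 runs 5, rem=0, completes. Q0=[] Q1=[] Q2=[]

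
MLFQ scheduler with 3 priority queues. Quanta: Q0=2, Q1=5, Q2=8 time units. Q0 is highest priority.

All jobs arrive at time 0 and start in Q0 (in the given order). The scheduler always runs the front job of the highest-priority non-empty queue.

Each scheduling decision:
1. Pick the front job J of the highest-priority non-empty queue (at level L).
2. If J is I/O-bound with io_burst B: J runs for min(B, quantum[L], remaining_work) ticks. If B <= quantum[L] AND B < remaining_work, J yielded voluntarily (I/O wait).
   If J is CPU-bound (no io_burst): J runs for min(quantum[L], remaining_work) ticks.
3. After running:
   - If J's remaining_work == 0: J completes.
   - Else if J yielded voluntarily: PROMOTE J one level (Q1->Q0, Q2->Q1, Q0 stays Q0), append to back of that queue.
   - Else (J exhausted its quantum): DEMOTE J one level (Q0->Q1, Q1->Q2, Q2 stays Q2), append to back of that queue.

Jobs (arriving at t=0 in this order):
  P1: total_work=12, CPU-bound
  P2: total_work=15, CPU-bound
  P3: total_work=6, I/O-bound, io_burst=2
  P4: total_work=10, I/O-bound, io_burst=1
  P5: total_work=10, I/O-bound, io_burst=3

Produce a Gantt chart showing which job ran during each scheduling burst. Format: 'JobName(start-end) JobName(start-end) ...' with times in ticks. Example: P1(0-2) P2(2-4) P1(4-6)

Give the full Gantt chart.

Answer: P1(0-2) P2(2-4) P3(4-6) P4(6-7) P5(7-9) P3(9-11) P4(11-12) P3(12-14) P4(14-15) P4(15-16) P4(16-17) P4(17-18) P4(18-19) P4(19-20) P4(20-21) P4(21-22) P1(22-27) P2(27-32) P5(32-35) P5(35-37) P5(37-40) P1(40-45) P2(45-53)

Derivation:
t=0-2: P1@Q0 runs 2, rem=10, quantum used, demote→Q1. Q0=[P2,P3,P4,P5] Q1=[P1] Q2=[]
t=2-4: P2@Q0 runs 2, rem=13, quantum used, demote→Q1. Q0=[P3,P4,P5] Q1=[P1,P2] Q2=[]
t=4-6: P3@Q0 runs 2, rem=4, I/O yield, promote→Q0. Q0=[P4,P5,P3] Q1=[P1,P2] Q2=[]
t=6-7: P4@Q0 runs 1, rem=9, I/O yield, promote→Q0. Q0=[P5,P3,P4] Q1=[P1,P2] Q2=[]
t=7-9: P5@Q0 runs 2, rem=8, quantum used, demote→Q1. Q0=[P3,P4] Q1=[P1,P2,P5] Q2=[]
t=9-11: P3@Q0 runs 2, rem=2, I/O yield, promote→Q0. Q0=[P4,P3] Q1=[P1,P2,P5] Q2=[]
t=11-12: P4@Q0 runs 1, rem=8, I/O yield, promote→Q0. Q0=[P3,P4] Q1=[P1,P2,P5] Q2=[]
t=12-14: P3@Q0 runs 2, rem=0, completes. Q0=[P4] Q1=[P1,P2,P5] Q2=[]
t=14-15: P4@Q0 runs 1, rem=7, I/O yield, promote→Q0. Q0=[P4] Q1=[P1,P2,P5] Q2=[]
t=15-16: P4@Q0 runs 1, rem=6, I/O yield, promote→Q0. Q0=[P4] Q1=[P1,P2,P5] Q2=[]
t=16-17: P4@Q0 runs 1, rem=5, I/O yield, promote→Q0. Q0=[P4] Q1=[P1,P2,P5] Q2=[]
t=17-18: P4@Q0 runs 1, rem=4, I/O yield, promote→Q0. Q0=[P4] Q1=[P1,P2,P5] Q2=[]
t=18-19: P4@Q0 runs 1, rem=3, I/O yield, promote→Q0. Q0=[P4] Q1=[P1,P2,P5] Q2=[]
t=19-20: P4@Q0 runs 1, rem=2, I/O yield, promote→Q0. Q0=[P4] Q1=[P1,P2,P5] Q2=[]
t=20-21: P4@Q0 runs 1, rem=1, I/O yield, promote→Q0. Q0=[P4] Q1=[P1,P2,P5] Q2=[]
t=21-22: P4@Q0 runs 1, rem=0, completes. Q0=[] Q1=[P1,P2,P5] Q2=[]
t=22-27: P1@Q1 runs 5, rem=5, quantum used, demote→Q2. Q0=[] Q1=[P2,P5] Q2=[P1]
t=27-32: P2@Q1 runs 5, rem=8, quantum used, demote→Q2. Q0=[] Q1=[P5] Q2=[P1,P2]
t=32-35: P5@Q1 runs 3, rem=5, I/O yield, promote→Q0. Q0=[P5] Q1=[] Q2=[P1,P2]
t=35-37: P5@Q0 runs 2, rem=3, quantum used, demote→Q1. Q0=[] Q1=[P5] Q2=[P1,P2]
t=37-40: P5@Q1 runs 3, rem=0, completes. Q0=[] Q1=[] Q2=[P1,P2]
t=40-45: P1@Q2 runs 5, rem=0, completes. Q0=[] Q1=[] Q2=[P2]
t=45-53: P2@Q2 runs 8, rem=0, completes. Q0=[] Q1=[] Q2=[]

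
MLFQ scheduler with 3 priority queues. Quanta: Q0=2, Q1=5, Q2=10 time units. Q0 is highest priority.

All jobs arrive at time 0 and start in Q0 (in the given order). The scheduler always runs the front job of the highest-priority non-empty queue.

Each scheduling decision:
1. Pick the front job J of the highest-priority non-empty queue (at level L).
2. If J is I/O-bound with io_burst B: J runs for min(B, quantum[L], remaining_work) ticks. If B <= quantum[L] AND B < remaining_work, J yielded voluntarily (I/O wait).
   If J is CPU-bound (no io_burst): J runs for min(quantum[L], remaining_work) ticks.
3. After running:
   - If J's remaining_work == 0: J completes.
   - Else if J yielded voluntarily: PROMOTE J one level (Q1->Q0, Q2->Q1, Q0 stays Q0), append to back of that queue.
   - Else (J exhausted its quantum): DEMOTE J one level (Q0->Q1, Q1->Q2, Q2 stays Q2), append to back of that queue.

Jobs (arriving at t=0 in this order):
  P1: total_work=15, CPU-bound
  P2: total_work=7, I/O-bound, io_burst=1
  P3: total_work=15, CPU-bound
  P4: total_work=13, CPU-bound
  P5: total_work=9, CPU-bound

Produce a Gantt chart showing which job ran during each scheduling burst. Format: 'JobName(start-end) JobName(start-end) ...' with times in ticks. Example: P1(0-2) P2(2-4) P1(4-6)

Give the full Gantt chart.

t=0-2: P1@Q0 runs 2, rem=13, quantum used, demote→Q1. Q0=[P2,P3,P4,P5] Q1=[P1] Q2=[]
t=2-3: P2@Q0 runs 1, rem=6, I/O yield, promote→Q0. Q0=[P3,P4,P5,P2] Q1=[P1] Q2=[]
t=3-5: P3@Q0 runs 2, rem=13, quantum used, demote→Q1. Q0=[P4,P5,P2] Q1=[P1,P3] Q2=[]
t=5-7: P4@Q0 runs 2, rem=11, quantum used, demote→Q1. Q0=[P5,P2] Q1=[P1,P3,P4] Q2=[]
t=7-9: P5@Q0 runs 2, rem=7, quantum used, demote→Q1. Q0=[P2] Q1=[P1,P3,P4,P5] Q2=[]
t=9-10: P2@Q0 runs 1, rem=5, I/O yield, promote→Q0. Q0=[P2] Q1=[P1,P3,P4,P5] Q2=[]
t=10-11: P2@Q0 runs 1, rem=4, I/O yield, promote→Q0. Q0=[P2] Q1=[P1,P3,P4,P5] Q2=[]
t=11-12: P2@Q0 runs 1, rem=3, I/O yield, promote→Q0. Q0=[P2] Q1=[P1,P3,P4,P5] Q2=[]
t=12-13: P2@Q0 runs 1, rem=2, I/O yield, promote→Q0. Q0=[P2] Q1=[P1,P3,P4,P5] Q2=[]
t=13-14: P2@Q0 runs 1, rem=1, I/O yield, promote→Q0. Q0=[P2] Q1=[P1,P3,P4,P5] Q2=[]
t=14-15: P2@Q0 runs 1, rem=0, completes. Q0=[] Q1=[P1,P3,P4,P5] Q2=[]
t=15-20: P1@Q1 runs 5, rem=8, quantum used, demote→Q2. Q0=[] Q1=[P3,P4,P5] Q2=[P1]
t=20-25: P3@Q1 runs 5, rem=8, quantum used, demote→Q2. Q0=[] Q1=[P4,P5] Q2=[P1,P3]
t=25-30: P4@Q1 runs 5, rem=6, quantum used, demote→Q2. Q0=[] Q1=[P5] Q2=[P1,P3,P4]
t=30-35: P5@Q1 runs 5, rem=2, quantum used, demote→Q2. Q0=[] Q1=[] Q2=[P1,P3,P4,P5]
t=35-43: P1@Q2 runs 8, rem=0, completes. Q0=[] Q1=[] Q2=[P3,P4,P5]
t=43-51: P3@Q2 runs 8, rem=0, completes. Q0=[] Q1=[] Q2=[P4,P5]
t=51-57: P4@Q2 runs 6, rem=0, completes. Q0=[] Q1=[] Q2=[P5]
t=57-59: P5@Q2 runs 2, rem=0, completes. Q0=[] Q1=[] Q2=[]

Answer: P1(0-2) P2(2-3) P3(3-5) P4(5-7) P5(7-9) P2(9-10) P2(10-11) P2(11-12) P2(12-13) P2(13-14) P2(14-15) P1(15-20) P3(20-25) P4(25-30) P5(30-35) P1(35-43) P3(43-51) P4(51-57) P5(57-59)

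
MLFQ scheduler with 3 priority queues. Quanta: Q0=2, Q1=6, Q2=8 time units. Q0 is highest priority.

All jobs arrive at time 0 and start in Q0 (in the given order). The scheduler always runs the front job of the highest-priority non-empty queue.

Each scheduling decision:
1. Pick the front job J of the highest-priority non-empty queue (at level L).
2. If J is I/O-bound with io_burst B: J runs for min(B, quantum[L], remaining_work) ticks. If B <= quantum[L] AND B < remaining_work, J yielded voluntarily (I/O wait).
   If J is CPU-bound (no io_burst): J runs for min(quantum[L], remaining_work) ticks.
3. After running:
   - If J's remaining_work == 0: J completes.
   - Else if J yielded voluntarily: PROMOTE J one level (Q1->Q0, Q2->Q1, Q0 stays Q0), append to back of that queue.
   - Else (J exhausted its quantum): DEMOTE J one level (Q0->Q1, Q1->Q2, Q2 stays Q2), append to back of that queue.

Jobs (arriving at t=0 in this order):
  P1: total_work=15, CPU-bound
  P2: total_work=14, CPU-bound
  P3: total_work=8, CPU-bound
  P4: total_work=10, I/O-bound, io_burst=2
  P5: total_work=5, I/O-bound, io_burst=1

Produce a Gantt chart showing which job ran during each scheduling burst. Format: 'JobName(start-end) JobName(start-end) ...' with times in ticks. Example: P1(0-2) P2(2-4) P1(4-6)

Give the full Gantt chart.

t=0-2: P1@Q0 runs 2, rem=13, quantum used, demote→Q1. Q0=[P2,P3,P4,P5] Q1=[P1] Q2=[]
t=2-4: P2@Q0 runs 2, rem=12, quantum used, demote→Q1. Q0=[P3,P4,P5] Q1=[P1,P2] Q2=[]
t=4-6: P3@Q0 runs 2, rem=6, quantum used, demote→Q1. Q0=[P4,P5] Q1=[P1,P2,P3] Q2=[]
t=6-8: P4@Q0 runs 2, rem=8, I/O yield, promote→Q0. Q0=[P5,P4] Q1=[P1,P2,P3] Q2=[]
t=8-9: P5@Q0 runs 1, rem=4, I/O yield, promote→Q0. Q0=[P4,P5] Q1=[P1,P2,P3] Q2=[]
t=9-11: P4@Q0 runs 2, rem=6, I/O yield, promote→Q0. Q0=[P5,P4] Q1=[P1,P2,P3] Q2=[]
t=11-12: P5@Q0 runs 1, rem=3, I/O yield, promote→Q0. Q0=[P4,P5] Q1=[P1,P2,P3] Q2=[]
t=12-14: P4@Q0 runs 2, rem=4, I/O yield, promote→Q0. Q0=[P5,P4] Q1=[P1,P2,P3] Q2=[]
t=14-15: P5@Q0 runs 1, rem=2, I/O yield, promote→Q0. Q0=[P4,P5] Q1=[P1,P2,P3] Q2=[]
t=15-17: P4@Q0 runs 2, rem=2, I/O yield, promote→Q0. Q0=[P5,P4] Q1=[P1,P2,P3] Q2=[]
t=17-18: P5@Q0 runs 1, rem=1, I/O yield, promote→Q0. Q0=[P4,P5] Q1=[P1,P2,P3] Q2=[]
t=18-20: P4@Q0 runs 2, rem=0, completes. Q0=[P5] Q1=[P1,P2,P3] Q2=[]
t=20-21: P5@Q0 runs 1, rem=0, completes. Q0=[] Q1=[P1,P2,P3] Q2=[]
t=21-27: P1@Q1 runs 6, rem=7, quantum used, demote→Q2. Q0=[] Q1=[P2,P3] Q2=[P1]
t=27-33: P2@Q1 runs 6, rem=6, quantum used, demote→Q2. Q0=[] Q1=[P3] Q2=[P1,P2]
t=33-39: P3@Q1 runs 6, rem=0, completes. Q0=[] Q1=[] Q2=[P1,P2]
t=39-46: P1@Q2 runs 7, rem=0, completes. Q0=[] Q1=[] Q2=[P2]
t=46-52: P2@Q2 runs 6, rem=0, completes. Q0=[] Q1=[] Q2=[]

Answer: P1(0-2) P2(2-4) P3(4-6) P4(6-8) P5(8-9) P4(9-11) P5(11-12) P4(12-14) P5(14-15) P4(15-17) P5(17-18) P4(18-20) P5(20-21) P1(21-27) P2(27-33) P3(33-39) P1(39-46) P2(46-52)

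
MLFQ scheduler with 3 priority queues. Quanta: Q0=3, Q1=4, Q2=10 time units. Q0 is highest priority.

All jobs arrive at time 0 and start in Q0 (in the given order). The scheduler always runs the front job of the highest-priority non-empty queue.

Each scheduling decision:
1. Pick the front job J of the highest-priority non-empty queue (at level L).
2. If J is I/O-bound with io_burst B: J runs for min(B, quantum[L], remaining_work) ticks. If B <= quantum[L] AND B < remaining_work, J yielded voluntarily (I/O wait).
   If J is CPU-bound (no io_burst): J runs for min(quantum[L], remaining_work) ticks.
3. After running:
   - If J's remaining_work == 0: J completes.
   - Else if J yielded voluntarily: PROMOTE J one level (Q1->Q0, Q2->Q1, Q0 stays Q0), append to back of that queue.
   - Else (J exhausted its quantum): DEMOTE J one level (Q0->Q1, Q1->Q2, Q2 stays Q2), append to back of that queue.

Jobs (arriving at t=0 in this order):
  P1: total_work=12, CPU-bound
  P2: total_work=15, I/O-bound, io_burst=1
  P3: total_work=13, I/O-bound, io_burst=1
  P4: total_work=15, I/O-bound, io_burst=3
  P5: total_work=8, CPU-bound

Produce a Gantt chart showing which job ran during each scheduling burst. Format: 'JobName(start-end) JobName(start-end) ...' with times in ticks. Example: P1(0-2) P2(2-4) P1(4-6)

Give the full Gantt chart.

t=0-3: P1@Q0 runs 3, rem=9, quantum used, demote→Q1. Q0=[P2,P3,P4,P5] Q1=[P1] Q2=[]
t=3-4: P2@Q0 runs 1, rem=14, I/O yield, promote→Q0. Q0=[P3,P4,P5,P2] Q1=[P1] Q2=[]
t=4-5: P3@Q0 runs 1, rem=12, I/O yield, promote→Q0. Q0=[P4,P5,P2,P3] Q1=[P1] Q2=[]
t=5-8: P4@Q0 runs 3, rem=12, I/O yield, promote→Q0. Q0=[P5,P2,P3,P4] Q1=[P1] Q2=[]
t=8-11: P5@Q0 runs 3, rem=5, quantum used, demote→Q1. Q0=[P2,P3,P4] Q1=[P1,P5] Q2=[]
t=11-12: P2@Q0 runs 1, rem=13, I/O yield, promote→Q0. Q0=[P3,P4,P2] Q1=[P1,P5] Q2=[]
t=12-13: P3@Q0 runs 1, rem=11, I/O yield, promote→Q0. Q0=[P4,P2,P3] Q1=[P1,P5] Q2=[]
t=13-16: P4@Q0 runs 3, rem=9, I/O yield, promote→Q0. Q0=[P2,P3,P4] Q1=[P1,P5] Q2=[]
t=16-17: P2@Q0 runs 1, rem=12, I/O yield, promote→Q0. Q0=[P3,P4,P2] Q1=[P1,P5] Q2=[]
t=17-18: P3@Q0 runs 1, rem=10, I/O yield, promote→Q0. Q0=[P4,P2,P3] Q1=[P1,P5] Q2=[]
t=18-21: P4@Q0 runs 3, rem=6, I/O yield, promote→Q0. Q0=[P2,P3,P4] Q1=[P1,P5] Q2=[]
t=21-22: P2@Q0 runs 1, rem=11, I/O yield, promote→Q0. Q0=[P3,P4,P2] Q1=[P1,P5] Q2=[]
t=22-23: P3@Q0 runs 1, rem=9, I/O yield, promote→Q0. Q0=[P4,P2,P3] Q1=[P1,P5] Q2=[]
t=23-26: P4@Q0 runs 3, rem=3, I/O yield, promote→Q0. Q0=[P2,P3,P4] Q1=[P1,P5] Q2=[]
t=26-27: P2@Q0 runs 1, rem=10, I/O yield, promote→Q0. Q0=[P3,P4,P2] Q1=[P1,P5] Q2=[]
t=27-28: P3@Q0 runs 1, rem=8, I/O yield, promote→Q0. Q0=[P4,P2,P3] Q1=[P1,P5] Q2=[]
t=28-31: P4@Q0 runs 3, rem=0, completes. Q0=[P2,P3] Q1=[P1,P5] Q2=[]
t=31-32: P2@Q0 runs 1, rem=9, I/O yield, promote→Q0. Q0=[P3,P2] Q1=[P1,P5] Q2=[]
t=32-33: P3@Q0 runs 1, rem=7, I/O yield, promote→Q0. Q0=[P2,P3] Q1=[P1,P5] Q2=[]
t=33-34: P2@Q0 runs 1, rem=8, I/O yield, promote→Q0. Q0=[P3,P2] Q1=[P1,P5] Q2=[]
t=34-35: P3@Q0 runs 1, rem=6, I/O yield, promote→Q0. Q0=[P2,P3] Q1=[P1,P5] Q2=[]
t=35-36: P2@Q0 runs 1, rem=7, I/O yield, promote→Q0. Q0=[P3,P2] Q1=[P1,P5] Q2=[]
t=36-37: P3@Q0 runs 1, rem=5, I/O yield, promote→Q0. Q0=[P2,P3] Q1=[P1,P5] Q2=[]
t=37-38: P2@Q0 runs 1, rem=6, I/O yield, promote→Q0. Q0=[P3,P2] Q1=[P1,P5] Q2=[]
t=38-39: P3@Q0 runs 1, rem=4, I/O yield, promote→Q0. Q0=[P2,P3] Q1=[P1,P5] Q2=[]
t=39-40: P2@Q0 runs 1, rem=5, I/O yield, promote→Q0. Q0=[P3,P2] Q1=[P1,P5] Q2=[]
t=40-41: P3@Q0 runs 1, rem=3, I/O yield, promote→Q0. Q0=[P2,P3] Q1=[P1,P5] Q2=[]
t=41-42: P2@Q0 runs 1, rem=4, I/O yield, promote→Q0. Q0=[P3,P2] Q1=[P1,P5] Q2=[]
t=42-43: P3@Q0 runs 1, rem=2, I/O yield, promote→Q0. Q0=[P2,P3] Q1=[P1,P5] Q2=[]
t=43-44: P2@Q0 runs 1, rem=3, I/O yield, promote→Q0. Q0=[P3,P2] Q1=[P1,P5] Q2=[]
t=44-45: P3@Q0 runs 1, rem=1, I/O yield, promote→Q0. Q0=[P2,P3] Q1=[P1,P5] Q2=[]
t=45-46: P2@Q0 runs 1, rem=2, I/O yield, promote→Q0. Q0=[P3,P2] Q1=[P1,P5] Q2=[]
t=46-47: P3@Q0 runs 1, rem=0, completes. Q0=[P2] Q1=[P1,P5] Q2=[]
t=47-48: P2@Q0 runs 1, rem=1, I/O yield, promote→Q0. Q0=[P2] Q1=[P1,P5] Q2=[]
t=48-49: P2@Q0 runs 1, rem=0, completes. Q0=[] Q1=[P1,P5] Q2=[]
t=49-53: P1@Q1 runs 4, rem=5, quantum used, demote→Q2. Q0=[] Q1=[P5] Q2=[P1]
t=53-57: P5@Q1 runs 4, rem=1, quantum used, demote→Q2. Q0=[] Q1=[] Q2=[P1,P5]
t=57-62: P1@Q2 runs 5, rem=0, completes. Q0=[] Q1=[] Q2=[P5]
t=62-63: P5@Q2 runs 1, rem=0, completes. Q0=[] Q1=[] Q2=[]

Answer: P1(0-3) P2(3-4) P3(4-5) P4(5-8) P5(8-11) P2(11-12) P3(12-13) P4(13-16) P2(16-17) P3(17-18) P4(18-21) P2(21-22) P3(22-23) P4(23-26) P2(26-27) P3(27-28) P4(28-31) P2(31-32) P3(32-33) P2(33-34) P3(34-35) P2(35-36) P3(36-37) P2(37-38) P3(38-39) P2(39-40) P3(40-41) P2(41-42) P3(42-43) P2(43-44) P3(44-45) P2(45-46) P3(46-47) P2(47-48) P2(48-49) P1(49-53) P5(53-57) P1(57-62) P5(62-63)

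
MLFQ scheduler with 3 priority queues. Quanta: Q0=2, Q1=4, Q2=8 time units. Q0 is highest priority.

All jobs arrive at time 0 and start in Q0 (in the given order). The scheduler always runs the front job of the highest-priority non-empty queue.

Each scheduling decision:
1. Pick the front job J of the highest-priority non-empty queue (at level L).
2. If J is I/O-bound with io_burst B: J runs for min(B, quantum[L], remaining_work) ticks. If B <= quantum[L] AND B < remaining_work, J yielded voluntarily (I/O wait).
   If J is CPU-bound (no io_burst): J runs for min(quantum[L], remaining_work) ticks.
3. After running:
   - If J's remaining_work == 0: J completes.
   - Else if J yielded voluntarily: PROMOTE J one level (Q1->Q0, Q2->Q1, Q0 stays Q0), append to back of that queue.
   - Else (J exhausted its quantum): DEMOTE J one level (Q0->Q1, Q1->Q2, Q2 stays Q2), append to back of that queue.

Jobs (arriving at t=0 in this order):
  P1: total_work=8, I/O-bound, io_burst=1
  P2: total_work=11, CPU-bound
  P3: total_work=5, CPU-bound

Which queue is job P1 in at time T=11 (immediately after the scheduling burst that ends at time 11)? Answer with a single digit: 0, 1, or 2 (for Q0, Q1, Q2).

t=0-1: P1@Q0 runs 1, rem=7, I/O yield, promote→Q0. Q0=[P2,P3,P1] Q1=[] Q2=[]
t=1-3: P2@Q0 runs 2, rem=9, quantum used, demote→Q1. Q0=[P3,P1] Q1=[P2] Q2=[]
t=3-5: P3@Q0 runs 2, rem=3, quantum used, demote→Q1. Q0=[P1] Q1=[P2,P3] Q2=[]
t=5-6: P1@Q0 runs 1, rem=6, I/O yield, promote→Q0. Q0=[P1] Q1=[P2,P3] Q2=[]
t=6-7: P1@Q0 runs 1, rem=5, I/O yield, promote→Q0. Q0=[P1] Q1=[P2,P3] Q2=[]
t=7-8: P1@Q0 runs 1, rem=4, I/O yield, promote→Q0. Q0=[P1] Q1=[P2,P3] Q2=[]
t=8-9: P1@Q0 runs 1, rem=3, I/O yield, promote→Q0. Q0=[P1] Q1=[P2,P3] Q2=[]
t=9-10: P1@Q0 runs 1, rem=2, I/O yield, promote→Q0. Q0=[P1] Q1=[P2,P3] Q2=[]
t=10-11: P1@Q0 runs 1, rem=1, I/O yield, promote→Q0. Q0=[P1] Q1=[P2,P3] Q2=[]
t=11-12: P1@Q0 runs 1, rem=0, completes. Q0=[] Q1=[P2,P3] Q2=[]
t=12-16: P2@Q1 runs 4, rem=5, quantum used, demote→Q2. Q0=[] Q1=[P3] Q2=[P2]
t=16-19: P3@Q1 runs 3, rem=0, completes. Q0=[] Q1=[] Q2=[P2]
t=19-24: P2@Q2 runs 5, rem=0, completes. Q0=[] Q1=[] Q2=[]

Answer: 0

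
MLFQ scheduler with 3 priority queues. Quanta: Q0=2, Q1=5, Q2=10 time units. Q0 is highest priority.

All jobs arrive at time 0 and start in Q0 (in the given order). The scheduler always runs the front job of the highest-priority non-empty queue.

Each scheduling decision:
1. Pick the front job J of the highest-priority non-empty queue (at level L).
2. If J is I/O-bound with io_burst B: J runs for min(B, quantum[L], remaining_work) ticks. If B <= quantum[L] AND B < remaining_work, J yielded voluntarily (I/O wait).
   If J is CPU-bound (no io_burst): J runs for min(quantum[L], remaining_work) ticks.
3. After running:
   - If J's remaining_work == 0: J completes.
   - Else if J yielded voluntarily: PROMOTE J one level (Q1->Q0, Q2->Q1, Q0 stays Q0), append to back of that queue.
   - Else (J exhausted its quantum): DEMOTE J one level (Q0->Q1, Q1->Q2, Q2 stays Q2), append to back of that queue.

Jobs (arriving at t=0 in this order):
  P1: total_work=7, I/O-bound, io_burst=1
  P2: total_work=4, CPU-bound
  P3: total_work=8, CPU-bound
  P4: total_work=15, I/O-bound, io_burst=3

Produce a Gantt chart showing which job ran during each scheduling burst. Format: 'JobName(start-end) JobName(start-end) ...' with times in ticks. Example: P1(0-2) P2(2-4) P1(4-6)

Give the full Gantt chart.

Answer: P1(0-1) P2(1-3) P3(3-5) P4(5-7) P1(7-8) P1(8-9) P1(9-10) P1(10-11) P1(11-12) P1(12-13) P2(13-15) P3(15-20) P4(20-23) P4(23-25) P4(25-28) P4(28-30) P4(30-33) P3(33-34)

Derivation:
t=0-1: P1@Q0 runs 1, rem=6, I/O yield, promote→Q0. Q0=[P2,P3,P4,P1] Q1=[] Q2=[]
t=1-3: P2@Q0 runs 2, rem=2, quantum used, demote→Q1. Q0=[P3,P4,P1] Q1=[P2] Q2=[]
t=3-5: P3@Q0 runs 2, rem=6, quantum used, demote→Q1. Q0=[P4,P1] Q1=[P2,P3] Q2=[]
t=5-7: P4@Q0 runs 2, rem=13, quantum used, demote→Q1. Q0=[P1] Q1=[P2,P3,P4] Q2=[]
t=7-8: P1@Q0 runs 1, rem=5, I/O yield, promote→Q0. Q0=[P1] Q1=[P2,P3,P4] Q2=[]
t=8-9: P1@Q0 runs 1, rem=4, I/O yield, promote→Q0. Q0=[P1] Q1=[P2,P3,P4] Q2=[]
t=9-10: P1@Q0 runs 1, rem=3, I/O yield, promote→Q0. Q0=[P1] Q1=[P2,P3,P4] Q2=[]
t=10-11: P1@Q0 runs 1, rem=2, I/O yield, promote→Q0. Q0=[P1] Q1=[P2,P3,P4] Q2=[]
t=11-12: P1@Q0 runs 1, rem=1, I/O yield, promote→Q0. Q0=[P1] Q1=[P2,P3,P4] Q2=[]
t=12-13: P1@Q0 runs 1, rem=0, completes. Q0=[] Q1=[P2,P3,P4] Q2=[]
t=13-15: P2@Q1 runs 2, rem=0, completes. Q0=[] Q1=[P3,P4] Q2=[]
t=15-20: P3@Q1 runs 5, rem=1, quantum used, demote→Q2. Q0=[] Q1=[P4] Q2=[P3]
t=20-23: P4@Q1 runs 3, rem=10, I/O yield, promote→Q0. Q0=[P4] Q1=[] Q2=[P3]
t=23-25: P4@Q0 runs 2, rem=8, quantum used, demote→Q1. Q0=[] Q1=[P4] Q2=[P3]
t=25-28: P4@Q1 runs 3, rem=5, I/O yield, promote→Q0. Q0=[P4] Q1=[] Q2=[P3]
t=28-30: P4@Q0 runs 2, rem=3, quantum used, demote→Q1. Q0=[] Q1=[P4] Q2=[P3]
t=30-33: P4@Q1 runs 3, rem=0, completes. Q0=[] Q1=[] Q2=[P3]
t=33-34: P3@Q2 runs 1, rem=0, completes. Q0=[] Q1=[] Q2=[]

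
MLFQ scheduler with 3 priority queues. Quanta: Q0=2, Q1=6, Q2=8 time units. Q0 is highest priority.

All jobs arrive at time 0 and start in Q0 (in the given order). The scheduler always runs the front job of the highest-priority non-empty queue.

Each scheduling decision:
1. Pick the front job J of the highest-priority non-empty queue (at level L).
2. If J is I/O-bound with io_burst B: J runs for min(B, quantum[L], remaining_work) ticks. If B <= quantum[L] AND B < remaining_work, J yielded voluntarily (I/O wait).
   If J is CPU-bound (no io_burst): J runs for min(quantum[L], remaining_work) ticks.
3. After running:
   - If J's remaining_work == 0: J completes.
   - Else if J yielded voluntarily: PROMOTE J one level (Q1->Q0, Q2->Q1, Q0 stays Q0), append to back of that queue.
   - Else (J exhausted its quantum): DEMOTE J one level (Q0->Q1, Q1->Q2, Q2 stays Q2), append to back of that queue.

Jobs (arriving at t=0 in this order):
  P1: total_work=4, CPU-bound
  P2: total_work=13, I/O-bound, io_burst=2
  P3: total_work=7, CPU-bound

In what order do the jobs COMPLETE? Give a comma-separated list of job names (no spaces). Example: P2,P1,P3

Answer: P2,P1,P3

Derivation:
t=0-2: P1@Q0 runs 2, rem=2, quantum used, demote→Q1. Q0=[P2,P3] Q1=[P1] Q2=[]
t=2-4: P2@Q0 runs 2, rem=11, I/O yield, promote→Q0. Q0=[P3,P2] Q1=[P1] Q2=[]
t=4-6: P3@Q0 runs 2, rem=5, quantum used, demote→Q1. Q0=[P2] Q1=[P1,P3] Q2=[]
t=6-8: P2@Q0 runs 2, rem=9, I/O yield, promote→Q0. Q0=[P2] Q1=[P1,P3] Q2=[]
t=8-10: P2@Q0 runs 2, rem=7, I/O yield, promote→Q0. Q0=[P2] Q1=[P1,P3] Q2=[]
t=10-12: P2@Q0 runs 2, rem=5, I/O yield, promote→Q0. Q0=[P2] Q1=[P1,P3] Q2=[]
t=12-14: P2@Q0 runs 2, rem=3, I/O yield, promote→Q0. Q0=[P2] Q1=[P1,P3] Q2=[]
t=14-16: P2@Q0 runs 2, rem=1, I/O yield, promote→Q0. Q0=[P2] Q1=[P1,P3] Q2=[]
t=16-17: P2@Q0 runs 1, rem=0, completes. Q0=[] Q1=[P1,P3] Q2=[]
t=17-19: P1@Q1 runs 2, rem=0, completes. Q0=[] Q1=[P3] Q2=[]
t=19-24: P3@Q1 runs 5, rem=0, completes. Q0=[] Q1=[] Q2=[]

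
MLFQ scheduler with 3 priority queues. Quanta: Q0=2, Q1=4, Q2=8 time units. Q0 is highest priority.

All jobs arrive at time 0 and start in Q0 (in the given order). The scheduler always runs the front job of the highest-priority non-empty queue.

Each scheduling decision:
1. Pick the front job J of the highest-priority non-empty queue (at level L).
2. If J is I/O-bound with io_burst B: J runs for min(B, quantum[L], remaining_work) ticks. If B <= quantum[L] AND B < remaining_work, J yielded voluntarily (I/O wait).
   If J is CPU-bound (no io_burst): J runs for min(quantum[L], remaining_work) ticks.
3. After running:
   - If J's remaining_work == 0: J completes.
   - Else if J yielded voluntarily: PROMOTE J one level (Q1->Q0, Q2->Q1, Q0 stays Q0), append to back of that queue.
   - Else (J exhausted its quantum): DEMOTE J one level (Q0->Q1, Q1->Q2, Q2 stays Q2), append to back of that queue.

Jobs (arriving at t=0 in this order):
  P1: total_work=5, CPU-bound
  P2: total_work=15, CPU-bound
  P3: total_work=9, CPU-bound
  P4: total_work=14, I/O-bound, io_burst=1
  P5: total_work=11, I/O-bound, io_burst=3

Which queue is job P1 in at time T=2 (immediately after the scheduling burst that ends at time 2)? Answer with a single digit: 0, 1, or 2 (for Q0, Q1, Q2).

t=0-2: P1@Q0 runs 2, rem=3, quantum used, demote→Q1. Q0=[P2,P3,P4,P5] Q1=[P1] Q2=[]
t=2-4: P2@Q0 runs 2, rem=13, quantum used, demote→Q1. Q0=[P3,P4,P5] Q1=[P1,P2] Q2=[]
t=4-6: P3@Q0 runs 2, rem=7, quantum used, demote→Q1. Q0=[P4,P5] Q1=[P1,P2,P3] Q2=[]
t=6-7: P4@Q0 runs 1, rem=13, I/O yield, promote→Q0. Q0=[P5,P4] Q1=[P1,P2,P3] Q2=[]
t=7-9: P5@Q0 runs 2, rem=9, quantum used, demote→Q1. Q0=[P4] Q1=[P1,P2,P3,P5] Q2=[]
t=9-10: P4@Q0 runs 1, rem=12, I/O yield, promote→Q0. Q0=[P4] Q1=[P1,P2,P3,P5] Q2=[]
t=10-11: P4@Q0 runs 1, rem=11, I/O yield, promote→Q0. Q0=[P4] Q1=[P1,P2,P3,P5] Q2=[]
t=11-12: P4@Q0 runs 1, rem=10, I/O yield, promote→Q0. Q0=[P4] Q1=[P1,P2,P3,P5] Q2=[]
t=12-13: P4@Q0 runs 1, rem=9, I/O yield, promote→Q0. Q0=[P4] Q1=[P1,P2,P3,P5] Q2=[]
t=13-14: P4@Q0 runs 1, rem=8, I/O yield, promote→Q0. Q0=[P4] Q1=[P1,P2,P3,P5] Q2=[]
t=14-15: P4@Q0 runs 1, rem=7, I/O yield, promote→Q0. Q0=[P4] Q1=[P1,P2,P3,P5] Q2=[]
t=15-16: P4@Q0 runs 1, rem=6, I/O yield, promote→Q0. Q0=[P4] Q1=[P1,P2,P3,P5] Q2=[]
t=16-17: P4@Q0 runs 1, rem=5, I/O yield, promote→Q0. Q0=[P4] Q1=[P1,P2,P3,P5] Q2=[]
t=17-18: P4@Q0 runs 1, rem=4, I/O yield, promote→Q0. Q0=[P4] Q1=[P1,P2,P3,P5] Q2=[]
t=18-19: P4@Q0 runs 1, rem=3, I/O yield, promote→Q0. Q0=[P4] Q1=[P1,P2,P3,P5] Q2=[]
t=19-20: P4@Q0 runs 1, rem=2, I/O yield, promote→Q0. Q0=[P4] Q1=[P1,P2,P3,P5] Q2=[]
t=20-21: P4@Q0 runs 1, rem=1, I/O yield, promote→Q0. Q0=[P4] Q1=[P1,P2,P3,P5] Q2=[]
t=21-22: P4@Q0 runs 1, rem=0, completes. Q0=[] Q1=[P1,P2,P3,P5] Q2=[]
t=22-25: P1@Q1 runs 3, rem=0, completes. Q0=[] Q1=[P2,P3,P5] Q2=[]
t=25-29: P2@Q1 runs 4, rem=9, quantum used, demote→Q2. Q0=[] Q1=[P3,P5] Q2=[P2]
t=29-33: P3@Q1 runs 4, rem=3, quantum used, demote→Q2. Q0=[] Q1=[P5] Q2=[P2,P3]
t=33-36: P5@Q1 runs 3, rem=6, I/O yield, promote→Q0. Q0=[P5] Q1=[] Q2=[P2,P3]
t=36-38: P5@Q0 runs 2, rem=4, quantum used, demote→Q1. Q0=[] Q1=[P5] Q2=[P2,P3]
t=38-41: P5@Q1 runs 3, rem=1, I/O yield, promote→Q0. Q0=[P5] Q1=[] Q2=[P2,P3]
t=41-42: P5@Q0 runs 1, rem=0, completes. Q0=[] Q1=[] Q2=[P2,P3]
t=42-50: P2@Q2 runs 8, rem=1, quantum used, demote→Q2. Q0=[] Q1=[] Q2=[P3,P2]
t=50-53: P3@Q2 runs 3, rem=0, completes. Q0=[] Q1=[] Q2=[P2]
t=53-54: P2@Q2 runs 1, rem=0, completes. Q0=[] Q1=[] Q2=[]

Answer: 1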